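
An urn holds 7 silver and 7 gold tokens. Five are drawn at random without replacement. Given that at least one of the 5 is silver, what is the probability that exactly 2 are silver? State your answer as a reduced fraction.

Work in counts. Selections with at least one silver: C(14,5) − C(7,5) = 2002 − 21 = 1981.
Of those, selections where exactly 2 are silver: C(7,2)·C(7,3) = 21·35 = 735.
Conditional probability = 735/1981 = 105/283.

105/283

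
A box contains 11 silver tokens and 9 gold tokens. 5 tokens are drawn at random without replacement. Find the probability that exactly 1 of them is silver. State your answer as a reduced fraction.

231/2584

Total number of selections: C(20,5) = 15504.
Selections with exactly 1 silver: choose 1 of the 11 silver and 4 of the 9 gold, C(11,1)·C(9,4) = 11·126 = 1386.
Probability = 1386/15504 = 231/2584.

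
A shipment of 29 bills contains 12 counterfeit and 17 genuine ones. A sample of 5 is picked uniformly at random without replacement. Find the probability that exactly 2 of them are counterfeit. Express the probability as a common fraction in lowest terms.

Total number of selections: C(29,5) = 118755.
Selections with exactly 2 counterfeit: choose 2 of the 12 counterfeit and 3 of the 17 genuine, C(12,2)·C(17,3) = 66·680 = 44880.
Probability = 44880/118755 = 2992/7917.

2992/7917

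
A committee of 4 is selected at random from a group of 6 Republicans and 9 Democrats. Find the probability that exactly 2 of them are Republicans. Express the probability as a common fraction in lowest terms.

There are C(15,4) = 1365 ways to choose 4 from 15.
Selections with exactly 2 Republicans: choose 2 of the 6 Republicans and 2 of the 9 Democrats, C(6,2)·C(9,2) = 15·36 = 540.
Probability = 540/1365 = 36/91.

36/91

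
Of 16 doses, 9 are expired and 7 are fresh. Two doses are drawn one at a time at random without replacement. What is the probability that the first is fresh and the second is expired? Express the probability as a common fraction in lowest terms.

21/80

Multiply the conditional probabilities at each draw: 7/16 · 9/15 = 63/240 = 21/80.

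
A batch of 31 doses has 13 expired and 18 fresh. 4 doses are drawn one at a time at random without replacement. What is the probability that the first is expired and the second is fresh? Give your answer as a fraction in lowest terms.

Multiply the conditional probabilities at each draw: 13/31 · 18/30 = 234/930 = 39/155.

39/155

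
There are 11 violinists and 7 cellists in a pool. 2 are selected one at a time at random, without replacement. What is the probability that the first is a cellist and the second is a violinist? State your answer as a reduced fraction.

Multiply the conditional probabilities at each draw: 7/18 · 11/17 = 77/306.

77/306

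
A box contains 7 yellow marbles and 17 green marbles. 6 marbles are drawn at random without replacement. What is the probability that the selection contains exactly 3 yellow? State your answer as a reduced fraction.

850/4807

There are C(24,6) = 134596 ways to choose 6 from 24.
Selections with exactly 3 yellow: choose 3 of the 7 yellow and 3 of the 17 green, C(7,3)·C(17,3) = 35·680 = 23800.
Probability = 23800/134596 = 850/4807.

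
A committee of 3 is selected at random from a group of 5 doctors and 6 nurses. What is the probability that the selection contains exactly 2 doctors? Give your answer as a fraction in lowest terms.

Total number of selections: C(11,3) = 165.
Selections with exactly 2 doctors: choose 2 of the 5 doctors and 1 of the 6 nurses, C(5,2)·C(6,1) = 10·6 = 60.
Probability = 60/165 = 4/11.

4/11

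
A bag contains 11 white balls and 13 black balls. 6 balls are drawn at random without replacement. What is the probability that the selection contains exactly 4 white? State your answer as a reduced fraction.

Total number of selections: C(24,6) = 134596.
Selections with exactly 4 white: choose 4 of the 11 white and 2 of the 13 black, C(11,4)·C(13,2) = 330·78 = 25740.
Probability = 25740/134596 = 585/3059.

585/3059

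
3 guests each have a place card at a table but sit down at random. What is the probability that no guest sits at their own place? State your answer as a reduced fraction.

1/3

There are 3! = 6 seatings.
By inclusion-exclusion, seatings with no fixed points: C(3,0)·3! − C(3,1)·2! + C(3,2)·1! − C(3,3)·0! = 2.
Probability = 2/6 = 1/3.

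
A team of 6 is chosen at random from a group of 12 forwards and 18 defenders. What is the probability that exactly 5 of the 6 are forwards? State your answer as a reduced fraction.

1584/65975

Total number of selections: C(30,6) = 593775.
Selections with exactly 5 forwards: choose 5 of the 12 forwards and 1 of the 18 defenders, C(12,5)·C(18,1) = 792·18 = 14256.
Probability = 14256/593775 = 1584/65975.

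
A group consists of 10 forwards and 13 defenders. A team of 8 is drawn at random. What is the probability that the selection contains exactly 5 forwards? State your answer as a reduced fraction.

1092/7429

Total number of selections: C(23,8) = 490314.
Selections with exactly 5 forwards: choose 5 of the 10 forwards and 3 of the 13 defenders, C(10,5)·C(13,3) = 252·286 = 72072.
Probability = 72072/490314 = 1092/7429.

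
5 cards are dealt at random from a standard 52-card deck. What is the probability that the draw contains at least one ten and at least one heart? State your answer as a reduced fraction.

229297/866320

There are C(52,5) = 2598960 possible draws.
By inclusion-exclusion on the complements, draws missing all tens or all hearts: C(48,5) + C(39,5) − C(36,5) = 1712304 + 575757 − 376992 = 1911069.
So draws with at least one of each: 2598960 − 1911069 = 687891, probability 687891/2598960 = 229297/866320.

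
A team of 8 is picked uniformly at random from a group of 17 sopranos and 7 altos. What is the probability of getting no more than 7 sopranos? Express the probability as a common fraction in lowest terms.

3803/3933

There are C(24,8) = 735471 ways to choose the 8.
The complement is exactly 8 sopranos: C(17,8)·C(7,0) = 24310.
Probability = 1 − 24310/735471 = 711161/735471 = 3803/3933.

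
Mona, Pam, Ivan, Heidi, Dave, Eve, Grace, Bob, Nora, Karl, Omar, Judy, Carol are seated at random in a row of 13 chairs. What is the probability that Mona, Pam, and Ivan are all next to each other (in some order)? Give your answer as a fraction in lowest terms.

There are 13! = 6227020800 arrangements.
Treat the three as one block: 11! placements × 3! orders within the block = 39916800·6 = 239500800.
Probability = 239500800/6227020800 = 1/26.

1/26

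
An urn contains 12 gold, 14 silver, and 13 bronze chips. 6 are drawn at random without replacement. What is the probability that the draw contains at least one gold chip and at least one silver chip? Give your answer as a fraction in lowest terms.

398747/466089

There are C(39,6) = 3262623 possible draws.
By inclusion-exclusion on the complements, draws missing all gold or all silver: C(27,6) + C(25,6) − C(13,6) = 296010 + 177100 − 1716 = 471394.
So draws with at least one of each: 3262623 − 471394 = 2791229, probability 2791229/3262623 = 398747/466089.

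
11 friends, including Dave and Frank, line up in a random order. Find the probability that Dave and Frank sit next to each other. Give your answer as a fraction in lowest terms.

There are 11! = 39916800 arrangements.
Treat Dave and Frank as a block: 10! arrangements of the blocks × 2 orders within the block = 2·3628800 = 7257600.
Probability = 7257600/39916800 = 2/11.

2/11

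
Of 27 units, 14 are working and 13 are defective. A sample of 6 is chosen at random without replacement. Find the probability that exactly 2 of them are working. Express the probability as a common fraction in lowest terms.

There are C(27,6) = 296010 ways to choose 6 from 27.
Selections with exactly 2 working: choose 2 of the 14 working and 4 of the 13 defective, C(14,2)·C(13,4) = 91·715 = 65065.
Probability = 65065/296010 = 91/414.

91/414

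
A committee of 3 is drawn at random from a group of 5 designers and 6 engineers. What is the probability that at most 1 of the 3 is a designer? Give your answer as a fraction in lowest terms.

19/33

There are C(11,3) = 165 ways to choose the 3.
Favorable selections (at most 1 designer): C(5,0)·C(6,3) + C(5,1)·C(6,2) = 20 + 75 = 95.
Probability = 95/165 = 19/33.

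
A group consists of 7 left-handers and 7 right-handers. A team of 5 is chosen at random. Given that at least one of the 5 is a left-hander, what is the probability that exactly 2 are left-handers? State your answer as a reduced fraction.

Work in counts. Selections with at least one left-hander: C(14,5) − C(7,5) = 2002 − 21 = 1981.
Of those, selections where exactly 2 are left-handers: C(7,2)·C(7,3) = 21·35 = 735.
Conditional probability = 735/1981 = 105/283.

105/283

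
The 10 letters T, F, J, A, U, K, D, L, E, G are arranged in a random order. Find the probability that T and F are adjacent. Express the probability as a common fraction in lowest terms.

There are 10! = 3628800 arrangements.
Treat T and F as a block: 9! arrangements of the blocks × 2 orders within the block = 2·362880 = 725760.
Probability = 725760/3628800 = 1/5.

1/5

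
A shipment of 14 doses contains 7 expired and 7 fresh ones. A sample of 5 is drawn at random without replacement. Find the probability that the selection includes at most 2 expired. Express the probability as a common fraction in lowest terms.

There are C(14,5) = 2002 ways to choose the 5.
Favorable selections (at most 2 expired): C(7,0)·C(7,5) + C(7,1)·C(7,4) + C(7,2)·C(7,3) = 21 + 245 + 735 = 1001.
Probability = 1001/2002 = 1/2.

1/2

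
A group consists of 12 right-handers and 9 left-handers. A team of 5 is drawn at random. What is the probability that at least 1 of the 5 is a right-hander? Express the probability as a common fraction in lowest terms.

There are C(21,5) = 20349 ways to choose the 5.
The complement is all 5 are left-handers: C(9,5) = 126.
Probability = 1 − 126/20349 = 20223/20349 = 321/323.

321/323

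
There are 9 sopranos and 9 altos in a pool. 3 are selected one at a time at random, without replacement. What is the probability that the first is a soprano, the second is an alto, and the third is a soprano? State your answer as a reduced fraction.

9/68

Multiply the conditional probabilities at each draw: 9/18 · 9/17 · 8/16 = 648/4896 = 9/68.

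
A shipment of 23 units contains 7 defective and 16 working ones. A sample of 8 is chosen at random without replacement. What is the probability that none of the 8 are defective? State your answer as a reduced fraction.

There are C(23,8) = 490314 possible selections.
Selections with no defective (all working): C(16,8) = 12870.
Probability = 12870/490314 = 195/7429.

195/7429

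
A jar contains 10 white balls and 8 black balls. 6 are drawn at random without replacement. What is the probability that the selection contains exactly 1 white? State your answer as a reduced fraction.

There are C(18,6) = 18564 ways to choose 6 from 18.
Selections with exactly 1 white: choose 1 of the 10 white and 5 of the 8 black, C(10,1)·C(8,5) = 10·56 = 560.
Probability = 560/18564 = 20/663.

20/663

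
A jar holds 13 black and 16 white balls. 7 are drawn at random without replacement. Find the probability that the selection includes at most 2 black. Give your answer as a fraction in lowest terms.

There are C(29,7) = 1560780 ways to choose the 7.
Favorable selections (at most 2 black): C(13,0)·C(16,7) + C(13,1)·C(16,6) + C(13,2)·C(16,5) = 11440 + 104104 + 340704 = 456248.
Probability = 456248/1560780 = 8774/30015.

8774/30015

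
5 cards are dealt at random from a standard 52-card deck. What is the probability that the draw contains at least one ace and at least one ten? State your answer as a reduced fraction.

6509/64974

There are C(52,5) = 2598960 possible draws.
By inclusion-exclusion on the complements, draws missing all aces or all tens: C(48,5) + C(48,5) − C(44,5) = 1712304 + 1712304 − 1086008 = 2338600.
So draws with at least one of each: 2598960 − 2338600 = 260360, probability 260360/2598960 = 6509/64974.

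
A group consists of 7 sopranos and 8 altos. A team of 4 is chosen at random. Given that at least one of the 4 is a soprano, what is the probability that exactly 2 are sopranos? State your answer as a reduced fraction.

84/185

Work in counts. Selections with at least one soprano: C(15,4) − C(8,4) = 1365 − 70 = 1295.
Of those, selections where exactly 2 are sopranos: C(7,2)·C(8,2) = 21·28 = 588.
Conditional probability = 588/1295 = 84/185.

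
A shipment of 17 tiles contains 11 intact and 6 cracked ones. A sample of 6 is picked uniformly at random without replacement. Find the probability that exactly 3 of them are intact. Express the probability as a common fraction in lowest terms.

825/3094

There are C(17,6) = 12376 ways to choose 6 from 17.
Selections with exactly 3 intact: choose 3 of the 11 intact and 3 of the 6 cracked, C(11,3)·C(6,3) = 165·20 = 3300.
Probability = 3300/12376 = 825/3094.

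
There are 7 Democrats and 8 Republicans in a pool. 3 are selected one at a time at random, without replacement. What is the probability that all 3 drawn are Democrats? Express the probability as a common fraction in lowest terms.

1/13

Multiply the conditional probabilities at each draw: 7/15 · 6/14 · 5/13 = 210/2730 = 1/13.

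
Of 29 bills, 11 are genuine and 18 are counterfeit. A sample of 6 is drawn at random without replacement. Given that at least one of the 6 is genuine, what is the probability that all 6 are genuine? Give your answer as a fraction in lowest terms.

1/988

Work in counts. Selections with at least one genuine: C(29,6) − C(18,6) = 475020 − 18564 = 456456.
Of those, selections where all 6 are genuine: C(11,6) = 462.
Conditional probability = 462/456456 = 1/988.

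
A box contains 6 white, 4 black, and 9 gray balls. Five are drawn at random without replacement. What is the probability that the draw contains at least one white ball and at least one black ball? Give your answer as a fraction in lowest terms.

622/969

There are C(19,5) = 11628 possible draws.
By inclusion-exclusion on the complements, draws missing all white or all black: C(13,5) + C(15,5) − C(9,5) = 1287 + 3003 − 126 = 4164.
So draws with at least one of each: 11628 − 4164 = 7464, probability 7464/11628 = 622/969.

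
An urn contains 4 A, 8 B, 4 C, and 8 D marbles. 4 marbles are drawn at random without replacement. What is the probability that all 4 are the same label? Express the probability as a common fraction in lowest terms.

There are C(24,4) = 10626 ways to draw 4 marbles.
All same label: C(4,4) + C(8,4) + C(4,4) + C(8,4) = 1 + 70 + 1 + 70 = 142.
Probability = 142/10626 = 71/5313.

71/5313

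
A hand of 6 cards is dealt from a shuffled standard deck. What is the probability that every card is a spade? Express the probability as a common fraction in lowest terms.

There are C(52,6) = 20358520 possible 6-card hands.
Hands that are all spades: C(13,6) = 1716.
Probability = 1716/20358520 = 33/391510.

33/391510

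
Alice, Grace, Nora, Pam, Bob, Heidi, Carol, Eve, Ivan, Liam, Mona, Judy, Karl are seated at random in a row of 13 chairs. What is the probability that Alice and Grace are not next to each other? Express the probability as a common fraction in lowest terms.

There are 13! = 6227020800 arrangements.
Arrangements with Alice and Grace adjacent: 2·12! = 958003200.
So not adjacent: 6227020800 − 958003200 = 5269017600, probability 5269017600/6227020800 = 11/13.

11/13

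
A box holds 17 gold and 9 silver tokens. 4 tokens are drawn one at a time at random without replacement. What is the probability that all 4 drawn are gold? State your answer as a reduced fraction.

238/1495

Multiply the conditional probabilities at each draw: 17/26 · 16/25 · 15/24 · 14/23 = 57120/358800 = 238/1495.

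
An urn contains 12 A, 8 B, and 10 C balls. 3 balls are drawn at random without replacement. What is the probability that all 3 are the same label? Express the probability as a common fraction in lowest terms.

99/1015

There are C(30,3) = 4060 ways to draw 3 balls.
All same label: C(12,3) + C(8,3) + C(10,3) = 220 + 56 + 120 = 396.
Probability = 396/4060 = 99/1015.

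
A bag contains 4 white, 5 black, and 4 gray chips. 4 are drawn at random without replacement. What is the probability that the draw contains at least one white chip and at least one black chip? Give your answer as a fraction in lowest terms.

8/11

There are C(13,4) = 715 possible draws.
By inclusion-exclusion on the complements, draws missing all white or all black: C(9,4) + C(8,4) − C(4,4) = 126 + 70 − 1 = 195.
So draws with at least one of each: 715 − 195 = 520, probability 520/715 = 8/11.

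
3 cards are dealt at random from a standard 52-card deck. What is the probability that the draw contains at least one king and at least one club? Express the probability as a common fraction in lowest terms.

There are C(52,3) = 22100 possible draws.
By inclusion-exclusion on the complements, draws missing all kings or all clubs: C(48,3) + C(39,3) − C(36,3) = 17296 + 9139 − 7140 = 19295.
So draws with at least one of each: 22100 − 19295 = 2805, probability 2805/22100 = 33/260.

33/260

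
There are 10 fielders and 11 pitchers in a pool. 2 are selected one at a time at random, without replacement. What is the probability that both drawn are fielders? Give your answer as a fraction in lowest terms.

Multiply the conditional probabilities at each draw: 10/21 · 9/20 = 90/420 = 3/14.

3/14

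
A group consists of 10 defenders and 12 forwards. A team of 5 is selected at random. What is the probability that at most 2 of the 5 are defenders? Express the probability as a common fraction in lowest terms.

79/133

Total selections: C(22,5) = 26334.
Favorable selections (at most 2 defenders): C(10,0)·C(12,5) + C(10,1)·C(12,4) + C(10,2)·C(12,3) = 792 + 4950 + 9900 = 15642.
Probability = 15642/26334 = 79/133.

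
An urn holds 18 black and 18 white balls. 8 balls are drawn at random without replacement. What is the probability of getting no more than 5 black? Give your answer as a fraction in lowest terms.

Total selections: C(36,8) = 30260340.
Count the complement (more than 5 black): C(18,6)·C(18,2) + C(18,7)·C(18,1) + C(18,8)·C(18,0) = 2840292 + 572832 + 43758 = 3456882.
Probability = 1 − 3456882/30260340 = 26803458/30260340 = 7963/8990.

7963/8990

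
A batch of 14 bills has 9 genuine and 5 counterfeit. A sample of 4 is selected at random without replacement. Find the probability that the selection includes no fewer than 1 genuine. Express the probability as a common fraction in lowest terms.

996/1001

Total selections: C(14,4) = 1001.
The complement is all 4 are counterfeit: C(5,4) = 5.
Probability = 1 − 5/1001 = 996/1001.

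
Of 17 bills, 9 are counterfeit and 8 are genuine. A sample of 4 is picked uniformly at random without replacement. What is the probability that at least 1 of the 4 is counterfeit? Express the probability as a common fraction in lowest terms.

33/34

There are C(17,4) = 2380 ways to choose the 4.
Favorable selections (at least 1 counterfeit): C(9,1)·C(8,3) + C(9,2)·C(8,2) + C(9,3)·C(8,1) + C(9,4)·C(8,0) = 504 + 1008 + 672 + 126 = 2310.
Probability = 2310/2380 = 33/34.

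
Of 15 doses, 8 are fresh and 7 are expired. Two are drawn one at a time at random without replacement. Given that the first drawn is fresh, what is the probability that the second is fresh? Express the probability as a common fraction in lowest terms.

1/2

After removing one fresh, 14 remain: 7 fresh and 7 expired.
So the probability the next is fresh is 7/14 = 1/2.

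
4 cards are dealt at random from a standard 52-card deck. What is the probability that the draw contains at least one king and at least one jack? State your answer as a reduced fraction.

There are C(52,4) = 270725 possible draws.
By inclusion-exclusion on the complements, draws missing all kings or all jacks: C(48,4) + C(48,4) − C(44,4) = 194580 + 194580 − 135751 = 253409.
So draws with at least one of each: 270725 − 253409 = 17316, probability 17316/270725 = 1332/20825.

1332/20825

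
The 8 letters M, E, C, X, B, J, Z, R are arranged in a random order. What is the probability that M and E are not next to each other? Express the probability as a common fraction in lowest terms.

3/4

There are 8! = 40320 arrangements.
Arrangements with M and E adjacent: 2·7! = 10080.
So not adjacent: 40320 − 10080 = 30240, probability 30240/40320 = 3/4.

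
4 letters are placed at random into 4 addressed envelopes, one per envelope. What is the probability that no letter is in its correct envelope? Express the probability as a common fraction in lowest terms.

There are 4! = 24 assignments.
By inclusion-exclusion, assignments with no fixed points: C(4,0)·4! − C(4,1)·3! + C(4,2)·2! − C(4,3)·1! + C(4,4)·0! = 9.
Probability = 9/24 = 3/8.

3/8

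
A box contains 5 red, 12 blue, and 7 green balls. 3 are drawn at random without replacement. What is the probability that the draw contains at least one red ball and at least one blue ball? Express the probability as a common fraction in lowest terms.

There are C(24,3) = 2024 possible draws.
By inclusion-exclusion on the complements, draws missing all red or all blue: C(19,3) + C(12,3) − C(7,3) = 969 + 220 − 35 = 1154.
So draws with at least one of each: 2024 − 1154 = 870, probability 870/2024 = 435/1012.

435/1012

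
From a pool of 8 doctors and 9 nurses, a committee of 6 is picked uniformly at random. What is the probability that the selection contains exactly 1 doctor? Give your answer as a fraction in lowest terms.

Total number of selections: C(17,6) = 12376.
Selections with exactly 1 doctor: choose 1 of the 8 doctors and 5 of the 9 nurses, C(8,1)·C(9,5) = 8·126 = 1008.
Probability = 1008/12376 = 18/221.

18/221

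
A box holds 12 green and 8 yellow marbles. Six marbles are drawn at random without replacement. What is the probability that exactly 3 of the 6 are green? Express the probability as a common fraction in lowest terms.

The sample space is all 6-subsets of the 20: C(20,6) = 38760.
Selections with exactly 3 green: choose 3 of the 12 green and 3 of the 8 yellow, C(12,3)·C(8,3) = 220·56 = 12320.
Probability = 12320/38760 = 308/969.

308/969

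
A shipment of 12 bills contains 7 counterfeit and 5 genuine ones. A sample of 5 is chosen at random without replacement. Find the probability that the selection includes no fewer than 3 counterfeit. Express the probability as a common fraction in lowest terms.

Total selections: C(12,5) = 792.
Favorable selections (no fewer than 3 counterfeit): C(7,3)·C(5,2) + C(7,4)·C(5,1) + C(7,5)·C(5,0) = 350 + 175 + 21 = 546.
Probability = 546/792 = 91/132.

91/132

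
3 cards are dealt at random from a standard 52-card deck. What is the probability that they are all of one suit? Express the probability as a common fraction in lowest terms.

22/425

There are C(52,3) = 22100 possible 3-card hands.
Hands of one suit: 4 suits × C(13,3) = 4·286 = 1144.
Probability = 1144/22100 = 22/425.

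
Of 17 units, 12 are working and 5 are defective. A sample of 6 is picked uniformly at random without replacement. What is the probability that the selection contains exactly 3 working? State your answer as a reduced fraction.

The sample space is all 6-subsets of the 17: C(17,6) = 12376.
Selections with exactly 3 working: choose 3 of the 12 working and 3 of the 5 defective, C(12,3)·C(5,3) = 220·10 = 2200.
Probability = 2200/12376 = 275/1547.

275/1547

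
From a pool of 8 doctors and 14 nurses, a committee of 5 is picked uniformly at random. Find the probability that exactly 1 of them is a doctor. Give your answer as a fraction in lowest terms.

Total number of selections: C(22,5) = 26334.
Selections with exactly 1 doctor: choose 1 of the 8 doctors and 4 of the 14 nurses, C(8,1)·C(14,4) = 8·1001 = 8008.
Probability = 8008/26334 = 52/171.

52/171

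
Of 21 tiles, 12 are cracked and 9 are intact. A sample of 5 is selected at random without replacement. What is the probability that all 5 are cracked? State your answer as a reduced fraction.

There are C(21,5) = 20349 possible selections.
Selections with all cracked: C(12,5) = 792.
Probability = 792/20349 = 88/2261.

88/2261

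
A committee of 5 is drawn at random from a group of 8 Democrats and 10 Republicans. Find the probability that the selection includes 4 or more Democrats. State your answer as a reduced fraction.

There are C(18,5) = 8568 ways to choose the 5.
Favorable selections (4 or more Democrats): C(8,4)·C(10,1) + C(8,5)·C(10,0) = 700 + 56 = 756.
Probability = 756/8568 = 3/34.

3/34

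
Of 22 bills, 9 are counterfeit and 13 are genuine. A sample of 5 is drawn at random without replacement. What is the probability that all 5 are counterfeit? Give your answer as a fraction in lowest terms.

1/209

There are C(22,5) = 26334 possible selections.
Selections with all counterfeit: C(9,5) = 126.
Probability = 126/26334 = 1/209.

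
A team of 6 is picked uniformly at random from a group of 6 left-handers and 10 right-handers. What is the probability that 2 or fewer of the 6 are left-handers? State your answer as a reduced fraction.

There are C(16,6) = 8008 ways to choose the 6.
Favorable selections (2 or fewer left-handers): C(6,0)·C(10,6) + C(6,1)·C(10,5) + C(6,2)·C(10,4) = 210 + 1512 + 3150 = 4872.
Probability = 4872/8008 = 87/143.

87/143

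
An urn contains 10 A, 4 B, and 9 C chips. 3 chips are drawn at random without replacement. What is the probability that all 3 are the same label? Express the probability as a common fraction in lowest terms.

208/1771

There are C(23,3) = 1771 ways to draw 3 chips.
All same label: C(10,3) + C(4,3) + C(9,3) = 120 + 4 + 84 = 208.
Probability = 208/1771.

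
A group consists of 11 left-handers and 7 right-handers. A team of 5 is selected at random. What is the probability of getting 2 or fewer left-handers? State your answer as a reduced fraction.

Total selections: C(18,5) = 8568.
Favorable selections (2 or fewer left-handers): C(11,0)·C(7,5) + C(11,1)·C(7,4) + C(11,2)·C(7,3) = 21 + 385 + 1925 = 2331.
Probability = 2331/8568 = 37/136.

37/136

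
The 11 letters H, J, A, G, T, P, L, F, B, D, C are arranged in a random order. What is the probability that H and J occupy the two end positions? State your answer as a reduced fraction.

1/55

There are 11! = 39916800 arrangements.
Place H and J at the ends in 2 ways, arrange the remaining 9 in 9! = 362880 ways: 2·362880 = 725760.
Probability = 725760/39916800 = 1/55.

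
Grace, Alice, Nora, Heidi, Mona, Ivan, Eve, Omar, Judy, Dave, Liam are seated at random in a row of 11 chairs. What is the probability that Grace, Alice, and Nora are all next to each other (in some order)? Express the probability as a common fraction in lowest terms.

3/55

There are 11! = 39916800 arrangements.
Treat the three as one block: 9! placements × 3! orders within the block = 362880·6 = 2177280.
Probability = 2177280/39916800 = 3/55.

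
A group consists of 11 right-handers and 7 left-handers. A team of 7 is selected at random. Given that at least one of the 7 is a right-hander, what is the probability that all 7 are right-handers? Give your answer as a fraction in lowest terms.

Work in counts. Selections with at least one right-hander: C(18,7) − C(7,7) = 31824 − 1 = 31823.
Of those, selections where all 7 are right-handers: C(11,7) = 330.
Conditional probability = 330/31823 = 30/2893.

30/2893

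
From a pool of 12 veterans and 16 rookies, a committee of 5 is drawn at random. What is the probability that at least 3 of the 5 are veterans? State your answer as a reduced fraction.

There are C(28,5) = 98280 ways to choose the 5.
Favorable selections (at least 3 veterans): C(12,3)·C(16,2) + C(12,4)·C(16,1) + C(12,5)·C(16,0) = 26400 + 7920 + 792 = 35112.
Probability = 35112/98280 = 209/585.

209/585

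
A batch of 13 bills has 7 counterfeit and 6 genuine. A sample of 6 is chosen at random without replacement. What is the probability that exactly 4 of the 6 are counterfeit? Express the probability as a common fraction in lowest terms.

175/572

Total number of selections: C(13,6) = 1716.
Selections with exactly 4 counterfeit: choose 4 of the 7 counterfeit and 2 of the 6 genuine, C(7,4)·C(6,2) = 35·15 = 525.
Probability = 525/1716 = 175/572.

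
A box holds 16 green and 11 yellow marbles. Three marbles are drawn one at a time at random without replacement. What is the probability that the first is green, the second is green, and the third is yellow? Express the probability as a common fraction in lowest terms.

88/585

Multiply the conditional probabilities at each draw: 16/27 · 15/26 · 11/25 = 2640/17550 = 88/585.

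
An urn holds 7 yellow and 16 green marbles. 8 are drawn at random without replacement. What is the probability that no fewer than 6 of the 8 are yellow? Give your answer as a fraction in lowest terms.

There are C(23,8) = 490314 ways to choose the 8.
Favorable selections (no fewer than 6 yellow): C(7,6)·C(16,2) + C(7,7)·C(16,1) = 840 + 16 = 856.
Probability = 856/490314 = 428/245157.

428/245157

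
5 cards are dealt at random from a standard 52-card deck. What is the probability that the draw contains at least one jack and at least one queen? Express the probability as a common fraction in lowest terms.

There are C(52,5) = 2598960 possible draws.
By inclusion-exclusion on the complements, draws missing all jacks or all queens: C(48,5) + C(48,5) − C(44,5) = 1712304 + 1712304 − 1086008 = 2338600.
So draws with at least one of each: 2598960 − 2338600 = 260360, probability 260360/2598960 = 6509/64974.

6509/64974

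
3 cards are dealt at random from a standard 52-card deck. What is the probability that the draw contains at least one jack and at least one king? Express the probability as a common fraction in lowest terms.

There are C(52,3) = 22100 possible draws.
By inclusion-exclusion on the complements, draws missing all jacks or all kings: C(48,3) + C(48,3) − C(44,3) = 17296 + 17296 − 13244 = 21348.
So draws with at least one of each: 22100 − 21348 = 752, probability 752/22100 = 188/5525.

188/5525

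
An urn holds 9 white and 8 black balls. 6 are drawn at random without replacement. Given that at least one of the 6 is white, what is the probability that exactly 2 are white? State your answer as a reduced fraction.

Work in counts. Selections with at least one white: C(17,6) − C(8,6) = 12376 − 28 = 12348.
Of those, selections where exactly 2 are white: C(9,2)·C(8,4) = 36·70 = 2520.
Conditional probability = 2520/12348 = 10/49.

10/49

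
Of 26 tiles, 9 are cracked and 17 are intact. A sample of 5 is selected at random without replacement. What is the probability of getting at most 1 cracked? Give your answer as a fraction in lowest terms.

6902/16445

Total selections: C(26,5) = 65780.
Favorable selections (at most 1 cracked): C(9,0)·C(17,5) + C(9,1)·C(17,4) = 6188 + 21420 = 27608.
Probability = 27608/65780 = 6902/16445.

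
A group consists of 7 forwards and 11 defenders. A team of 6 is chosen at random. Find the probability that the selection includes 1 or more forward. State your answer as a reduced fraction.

431/442

Total selections: C(18,6) = 18564.
The complement is all 6 are defenders: C(11,6) = 462.
Probability = 1 − 462/18564 = 18102/18564 = 431/442.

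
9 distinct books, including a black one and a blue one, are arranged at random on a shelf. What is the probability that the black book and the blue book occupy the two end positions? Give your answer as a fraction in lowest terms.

There are 9! = 362880 arrangements.
Place the black book and the blue book at the ends in 2 ways, arrange the remaining 7 in 7! = 5040 ways: 2·5040 = 10080.
Probability = 10080/362880 = 1/36.

1/36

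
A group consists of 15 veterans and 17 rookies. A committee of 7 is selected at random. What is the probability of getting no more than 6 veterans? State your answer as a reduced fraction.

There are C(32,7) = 3365856 ways to choose the 7.
The complement is exactly 7 veterans: C(15,7)·C(17,0) = 6435.
Probability = 1 − 6435/3365856 = 3359421/3365856 = 28713/28768.

28713/28768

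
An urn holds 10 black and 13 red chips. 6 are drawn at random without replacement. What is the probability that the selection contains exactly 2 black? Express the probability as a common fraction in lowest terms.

975/3059

The sample space is all 6-subsets of the 23: C(23,6) = 100947.
Selections with exactly 2 black: choose 2 of the 10 black and 4 of the 13 red, C(10,2)·C(13,4) = 45·715 = 32175.
Probability = 32175/100947 = 975/3059.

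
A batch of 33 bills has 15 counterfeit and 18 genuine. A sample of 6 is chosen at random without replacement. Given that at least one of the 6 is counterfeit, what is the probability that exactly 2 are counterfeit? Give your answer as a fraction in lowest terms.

Work in counts. Selections with at least one counterfeit: C(33,6) − C(18,6) = 1107568 − 18564 = 1089004.
Of those, selections where exactly 2 are counterfeit: C(15,2)·C(18,4) = 105·3060 = 321300.
Conditional probability = 321300/1089004 = 11475/38893.

11475/38893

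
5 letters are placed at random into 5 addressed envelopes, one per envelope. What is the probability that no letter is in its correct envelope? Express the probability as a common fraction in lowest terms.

11/30

There are 5! = 120 assignments.
By inclusion-exclusion, assignments with no fixed points: C(5,0)·5! − C(5,1)·4! + C(5,2)·3! − C(5,3)·2! + C(5,4)·1! − C(5,5)·0! = 44.
Probability = 44/120 = 11/30.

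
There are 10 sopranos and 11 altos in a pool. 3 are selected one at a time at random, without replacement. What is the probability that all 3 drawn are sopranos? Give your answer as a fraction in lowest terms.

Multiply the conditional probabilities at each draw: 10/21 · 9/20 · 8/19 = 720/7980 = 12/133.

12/133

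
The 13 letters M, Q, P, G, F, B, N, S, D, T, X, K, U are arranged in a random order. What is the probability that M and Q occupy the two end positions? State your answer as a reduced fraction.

There are 13! = 6227020800 arrangements.
Place M and Q at the ends in 2 ways, arrange the remaining 11 in 11! = 39916800 ways: 2·39916800 = 79833600.
Probability = 79833600/6227020800 = 1/78.

1/78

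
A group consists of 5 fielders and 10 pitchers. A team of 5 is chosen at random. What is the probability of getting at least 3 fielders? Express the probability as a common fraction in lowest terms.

167/1001

Total selections: C(15,5) = 3003.
Favorable selections (at least 3 fielders): C(5,3)·C(10,2) + C(5,4)·C(10,1) + C(5,5)·C(10,0) = 450 + 50 + 1 = 501.
Probability = 501/3003 = 167/1001.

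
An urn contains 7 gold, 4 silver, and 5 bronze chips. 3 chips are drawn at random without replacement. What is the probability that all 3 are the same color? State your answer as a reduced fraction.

There are C(16,3) = 560 ways to draw 3 chips.
All same color: C(7,3) + C(4,3) + C(5,3) = 35 + 4 + 10 = 49.
Probability = 49/560 = 7/80.

7/80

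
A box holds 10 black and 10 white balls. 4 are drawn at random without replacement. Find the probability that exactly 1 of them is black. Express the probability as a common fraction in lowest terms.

80/323

Total number of selections: C(20,4) = 4845.
Selections with exactly 1 black: choose 1 of the 10 black and 3 of the 10 white, C(10,1)·C(10,3) = 10·120 = 1200.
Probability = 1200/4845 = 80/323.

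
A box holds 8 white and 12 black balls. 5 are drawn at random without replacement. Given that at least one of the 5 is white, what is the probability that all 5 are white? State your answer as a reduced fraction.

7/1839

Work in counts. Selections with at least one white: C(20,5) − C(12,5) = 15504 − 792 = 14712.
Of those, selections where all 5 are white: C(8,5) = 56.
Conditional probability = 56/14712 = 7/1839.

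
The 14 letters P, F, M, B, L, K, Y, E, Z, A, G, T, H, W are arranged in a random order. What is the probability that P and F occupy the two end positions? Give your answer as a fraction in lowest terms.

There are 14! = 87178291200 arrangements.
Place P and F at the ends in 2 ways, arrange the remaining 12 in 12! = 479001600 ways: 2·479001600 = 958003200.
Probability = 958003200/87178291200 = 1/91.

1/91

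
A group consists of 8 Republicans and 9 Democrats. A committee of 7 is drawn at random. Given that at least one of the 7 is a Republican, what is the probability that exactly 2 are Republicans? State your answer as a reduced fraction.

Work in counts. Selections with at least one Republican: C(17,7) − C(9,7) = 19448 − 36 = 19412.
Of those, selections where exactly 2 are Republicans: C(8,2)·C(9,5) = 28·126 = 3528.
Conditional probability = 3528/19412 = 882/4853.

882/4853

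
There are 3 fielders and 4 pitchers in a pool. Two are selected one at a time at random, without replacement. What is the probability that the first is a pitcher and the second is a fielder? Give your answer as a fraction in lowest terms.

2/7

Multiply the conditional probabilities at each draw: 4/7 · 3/6 = 12/42 = 2/7.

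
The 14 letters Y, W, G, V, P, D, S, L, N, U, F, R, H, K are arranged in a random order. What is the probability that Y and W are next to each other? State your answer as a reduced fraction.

1/7

There are 14! = 87178291200 arrangements.
Treat Y and W as a block: 13! arrangements of the blocks × 2 orders within the block = 2·6227020800 = 12454041600.
Probability = 12454041600/87178291200 = 1/7.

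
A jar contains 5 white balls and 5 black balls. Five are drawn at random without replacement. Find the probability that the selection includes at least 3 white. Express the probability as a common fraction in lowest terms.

1/2

Total selections: C(10,5) = 252.
Favorable selections (at least 3 white): C(5,3)·C(5,2) + C(5,4)·C(5,1) + C(5,5)·C(5,0) = 100 + 25 + 1 = 126.
Probability = 126/252 = 1/2.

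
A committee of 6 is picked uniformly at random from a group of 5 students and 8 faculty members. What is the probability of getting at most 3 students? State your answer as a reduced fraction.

Total selections: C(13,6) = 1716.
Count the complement (more than 3 students): C(5,4)·C(8,2) + C(5,5)·C(8,1) = 140 + 8 = 148.
Probability = 1 − 148/1716 = 1568/1716 = 392/429.

392/429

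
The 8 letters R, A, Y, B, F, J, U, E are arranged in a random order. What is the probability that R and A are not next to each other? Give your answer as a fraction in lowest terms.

There are 8! = 40320 arrangements.
Arrangements with R and A adjacent: 2·7! = 10080.
So not adjacent: 40320 − 10080 = 30240, probability 30240/40320 = 3/4.

3/4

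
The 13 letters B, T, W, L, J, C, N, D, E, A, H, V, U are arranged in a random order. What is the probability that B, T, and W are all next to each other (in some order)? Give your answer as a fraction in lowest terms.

1/26

There are 13! = 6227020800 arrangements.
Treat the three as one block: 11! placements × 3! orders within the block = 39916800·6 = 239500800.
Probability = 239500800/6227020800 = 1/26.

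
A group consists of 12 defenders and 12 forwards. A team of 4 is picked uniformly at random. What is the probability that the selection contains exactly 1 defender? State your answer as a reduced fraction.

The sample space is all 4-subsets of the 24: C(24,4) = 10626.
Selections with exactly 1 defender: choose 1 of the 12 defenders and 3 of the 12 forwards, C(12,1)·C(12,3) = 12·220 = 2640.
Probability = 2640/10626 = 40/161.

40/161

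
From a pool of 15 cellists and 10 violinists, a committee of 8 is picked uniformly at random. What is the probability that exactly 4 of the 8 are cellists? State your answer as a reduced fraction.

There are C(25,8) = 1081575 ways to choose 8 from 25.
Selections with exactly 4 cellists: choose 4 of the 15 cellists and 4 of the 10 violinists, C(15,4)·C(10,4) = 1365·210 = 286650.
Probability = 286650/1081575 = 1274/4807.

1274/4807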